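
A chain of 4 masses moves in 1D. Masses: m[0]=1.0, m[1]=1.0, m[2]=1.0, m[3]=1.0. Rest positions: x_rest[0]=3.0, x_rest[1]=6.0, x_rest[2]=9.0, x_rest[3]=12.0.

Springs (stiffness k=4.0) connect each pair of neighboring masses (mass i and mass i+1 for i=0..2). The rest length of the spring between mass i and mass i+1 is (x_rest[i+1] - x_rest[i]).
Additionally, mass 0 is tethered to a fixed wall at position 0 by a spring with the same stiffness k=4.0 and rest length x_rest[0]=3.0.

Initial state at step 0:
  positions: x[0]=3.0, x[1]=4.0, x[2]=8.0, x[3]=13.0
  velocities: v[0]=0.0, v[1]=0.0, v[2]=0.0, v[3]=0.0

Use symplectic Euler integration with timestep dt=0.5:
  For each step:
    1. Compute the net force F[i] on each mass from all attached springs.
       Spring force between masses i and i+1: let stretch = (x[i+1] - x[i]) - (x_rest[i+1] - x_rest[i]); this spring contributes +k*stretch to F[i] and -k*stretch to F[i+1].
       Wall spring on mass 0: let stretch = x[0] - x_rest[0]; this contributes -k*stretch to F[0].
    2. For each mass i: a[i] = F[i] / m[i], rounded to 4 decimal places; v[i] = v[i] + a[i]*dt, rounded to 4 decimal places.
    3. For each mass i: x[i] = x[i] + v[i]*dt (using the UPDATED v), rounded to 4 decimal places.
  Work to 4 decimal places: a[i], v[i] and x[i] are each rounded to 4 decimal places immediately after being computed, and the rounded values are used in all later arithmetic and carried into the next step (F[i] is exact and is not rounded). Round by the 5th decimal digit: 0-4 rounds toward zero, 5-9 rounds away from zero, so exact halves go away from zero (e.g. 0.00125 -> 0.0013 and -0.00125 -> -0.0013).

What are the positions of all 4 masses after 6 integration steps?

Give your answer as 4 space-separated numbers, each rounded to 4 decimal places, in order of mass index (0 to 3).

Step 0: x=[3.0000 4.0000 8.0000 13.0000] v=[0.0000 0.0000 0.0000 0.0000]
Step 1: x=[1.0000 7.0000 9.0000 11.0000] v=[-4.0000 6.0000 2.0000 -4.0000]
Step 2: x=[4.0000 6.0000 10.0000 10.0000] v=[6.0000 -2.0000 2.0000 -2.0000]
Step 3: x=[5.0000 7.0000 7.0000 12.0000] v=[2.0000 2.0000 -6.0000 4.0000]
Step 4: x=[3.0000 6.0000 9.0000 12.0000] v=[-4.0000 -2.0000 4.0000 0.0000]
Step 5: x=[1.0000 5.0000 11.0000 12.0000] v=[-4.0000 -2.0000 4.0000 0.0000]
Step 6: x=[2.0000 6.0000 8.0000 14.0000] v=[2.0000 2.0000 -6.0000 4.0000]

Answer: 2.0000 6.0000 8.0000 14.0000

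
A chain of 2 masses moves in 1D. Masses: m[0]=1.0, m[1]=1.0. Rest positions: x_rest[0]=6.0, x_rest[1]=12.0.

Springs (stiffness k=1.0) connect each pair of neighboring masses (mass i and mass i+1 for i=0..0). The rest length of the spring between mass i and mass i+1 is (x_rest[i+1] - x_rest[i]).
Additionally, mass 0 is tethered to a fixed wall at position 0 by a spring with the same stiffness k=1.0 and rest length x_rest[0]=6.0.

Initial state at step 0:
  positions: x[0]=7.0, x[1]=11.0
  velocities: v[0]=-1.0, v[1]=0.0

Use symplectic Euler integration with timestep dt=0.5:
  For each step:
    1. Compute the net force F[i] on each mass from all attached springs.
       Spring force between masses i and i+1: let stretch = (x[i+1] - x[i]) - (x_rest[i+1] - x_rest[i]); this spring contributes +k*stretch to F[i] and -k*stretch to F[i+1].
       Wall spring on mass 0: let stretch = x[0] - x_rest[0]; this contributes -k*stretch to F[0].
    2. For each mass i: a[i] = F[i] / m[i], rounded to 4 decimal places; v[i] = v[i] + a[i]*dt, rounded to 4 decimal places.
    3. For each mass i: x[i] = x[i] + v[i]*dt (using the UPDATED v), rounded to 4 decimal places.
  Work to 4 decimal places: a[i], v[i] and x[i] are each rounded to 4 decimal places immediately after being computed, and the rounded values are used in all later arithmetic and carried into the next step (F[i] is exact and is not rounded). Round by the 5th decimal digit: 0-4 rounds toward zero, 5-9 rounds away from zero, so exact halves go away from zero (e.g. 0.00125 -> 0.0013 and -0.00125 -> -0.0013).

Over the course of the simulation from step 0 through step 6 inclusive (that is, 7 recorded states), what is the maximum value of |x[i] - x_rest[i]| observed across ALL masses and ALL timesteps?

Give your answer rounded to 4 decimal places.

Answer: 1.9844

Derivation:
Step 0: x=[7.0000 11.0000] v=[-1.0000 0.0000]
Step 1: x=[5.7500 11.5000] v=[-2.5000 1.0000]
Step 2: x=[4.5000 12.0625] v=[-2.5000 1.1250]
Step 3: x=[4.0156 12.2344] v=[-0.9688 0.3438]
Step 4: x=[4.5820 11.8516] v=[1.1328 -0.7656]
Step 5: x=[5.8203 11.1514] v=[2.4766 -1.4004]
Step 6: x=[6.9363 10.6184] v=[2.2320 -1.0660]
Max displacement = 1.9844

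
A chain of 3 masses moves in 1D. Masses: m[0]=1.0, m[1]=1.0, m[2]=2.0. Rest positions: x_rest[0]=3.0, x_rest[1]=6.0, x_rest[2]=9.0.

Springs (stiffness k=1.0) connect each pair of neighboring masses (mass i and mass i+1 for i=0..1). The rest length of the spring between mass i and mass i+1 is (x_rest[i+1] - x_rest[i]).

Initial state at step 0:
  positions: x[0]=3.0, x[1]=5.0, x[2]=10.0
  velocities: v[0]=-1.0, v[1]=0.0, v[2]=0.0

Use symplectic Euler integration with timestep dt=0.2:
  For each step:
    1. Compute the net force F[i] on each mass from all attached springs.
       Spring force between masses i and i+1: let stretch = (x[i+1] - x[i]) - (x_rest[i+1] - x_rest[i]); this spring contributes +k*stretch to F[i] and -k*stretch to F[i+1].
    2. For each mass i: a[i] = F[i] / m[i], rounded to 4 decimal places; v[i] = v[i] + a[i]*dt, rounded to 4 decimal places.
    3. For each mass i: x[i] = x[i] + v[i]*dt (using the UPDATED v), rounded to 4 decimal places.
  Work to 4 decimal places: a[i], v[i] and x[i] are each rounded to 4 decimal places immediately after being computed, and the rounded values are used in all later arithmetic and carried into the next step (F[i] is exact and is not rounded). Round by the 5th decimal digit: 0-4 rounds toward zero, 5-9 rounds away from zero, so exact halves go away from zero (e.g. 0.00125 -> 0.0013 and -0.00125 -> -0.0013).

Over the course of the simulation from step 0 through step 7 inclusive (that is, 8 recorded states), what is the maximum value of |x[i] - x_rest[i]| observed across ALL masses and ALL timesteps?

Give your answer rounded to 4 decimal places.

Step 0: x=[3.0000 5.0000 10.0000] v=[-1.0000 0.0000 0.0000]
Step 1: x=[2.7600 5.1200 9.9600] v=[-1.2000 0.6000 -0.2000]
Step 2: x=[2.4944 5.3392 9.8832] v=[-1.3280 1.0960 -0.3840]
Step 3: x=[2.2226 5.6264 9.7755] v=[-1.3590 1.4358 -0.5384]
Step 4: x=[1.9670 5.9434 9.6448] v=[-1.2782 1.5849 -0.6533]
Step 5: x=[1.7504 6.2494 9.5001] v=[-1.0829 1.5299 -0.7234]
Step 6: x=[1.5938 6.5054 9.3504] v=[-0.7831 1.2802 -0.7485]
Step 7: x=[1.5136 6.6788 9.2038] v=[-0.4008 0.8669 -0.7330]
Max displacement = 1.4864

Answer: 1.4864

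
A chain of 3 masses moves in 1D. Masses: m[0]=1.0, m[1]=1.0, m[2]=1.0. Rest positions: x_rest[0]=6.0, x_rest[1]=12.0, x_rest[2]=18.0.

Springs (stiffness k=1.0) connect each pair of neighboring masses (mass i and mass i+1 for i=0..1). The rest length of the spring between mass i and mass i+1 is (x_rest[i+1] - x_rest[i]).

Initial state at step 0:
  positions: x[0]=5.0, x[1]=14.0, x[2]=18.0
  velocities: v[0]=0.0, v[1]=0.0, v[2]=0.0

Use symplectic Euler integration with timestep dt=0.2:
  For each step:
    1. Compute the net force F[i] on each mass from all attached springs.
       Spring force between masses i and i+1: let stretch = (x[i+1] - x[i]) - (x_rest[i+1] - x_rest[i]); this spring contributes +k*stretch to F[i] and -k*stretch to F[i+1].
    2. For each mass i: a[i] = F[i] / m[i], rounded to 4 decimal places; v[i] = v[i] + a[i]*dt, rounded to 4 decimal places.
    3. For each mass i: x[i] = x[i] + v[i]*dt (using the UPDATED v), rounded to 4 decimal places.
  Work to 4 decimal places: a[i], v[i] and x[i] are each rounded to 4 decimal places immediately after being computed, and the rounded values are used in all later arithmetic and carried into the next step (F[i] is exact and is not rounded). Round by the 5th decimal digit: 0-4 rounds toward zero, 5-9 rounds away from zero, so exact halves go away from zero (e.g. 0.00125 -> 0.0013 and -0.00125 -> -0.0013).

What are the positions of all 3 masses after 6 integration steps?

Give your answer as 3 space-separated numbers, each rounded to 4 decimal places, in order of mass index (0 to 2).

Answer: 6.7401 11.2532 19.0068

Derivation:
Step 0: x=[5.0000 14.0000 18.0000] v=[0.0000 0.0000 0.0000]
Step 1: x=[5.1200 13.8000 18.0800] v=[0.6000 -1.0000 0.4000]
Step 2: x=[5.3472 13.4240 18.2288] v=[1.1360 -1.8800 0.7440]
Step 3: x=[5.6575 12.9171 18.4254] v=[1.5514 -2.5344 0.9830]
Step 4: x=[6.0182 12.3402 18.6417] v=[1.8033 -2.8847 1.0813]
Step 5: x=[6.3917 11.7624 18.8459] v=[1.8677 -2.8888 1.0210]
Step 6: x=[6.7401 11.2532 19.0068] v=[1.7418 -2.5462 0.8043]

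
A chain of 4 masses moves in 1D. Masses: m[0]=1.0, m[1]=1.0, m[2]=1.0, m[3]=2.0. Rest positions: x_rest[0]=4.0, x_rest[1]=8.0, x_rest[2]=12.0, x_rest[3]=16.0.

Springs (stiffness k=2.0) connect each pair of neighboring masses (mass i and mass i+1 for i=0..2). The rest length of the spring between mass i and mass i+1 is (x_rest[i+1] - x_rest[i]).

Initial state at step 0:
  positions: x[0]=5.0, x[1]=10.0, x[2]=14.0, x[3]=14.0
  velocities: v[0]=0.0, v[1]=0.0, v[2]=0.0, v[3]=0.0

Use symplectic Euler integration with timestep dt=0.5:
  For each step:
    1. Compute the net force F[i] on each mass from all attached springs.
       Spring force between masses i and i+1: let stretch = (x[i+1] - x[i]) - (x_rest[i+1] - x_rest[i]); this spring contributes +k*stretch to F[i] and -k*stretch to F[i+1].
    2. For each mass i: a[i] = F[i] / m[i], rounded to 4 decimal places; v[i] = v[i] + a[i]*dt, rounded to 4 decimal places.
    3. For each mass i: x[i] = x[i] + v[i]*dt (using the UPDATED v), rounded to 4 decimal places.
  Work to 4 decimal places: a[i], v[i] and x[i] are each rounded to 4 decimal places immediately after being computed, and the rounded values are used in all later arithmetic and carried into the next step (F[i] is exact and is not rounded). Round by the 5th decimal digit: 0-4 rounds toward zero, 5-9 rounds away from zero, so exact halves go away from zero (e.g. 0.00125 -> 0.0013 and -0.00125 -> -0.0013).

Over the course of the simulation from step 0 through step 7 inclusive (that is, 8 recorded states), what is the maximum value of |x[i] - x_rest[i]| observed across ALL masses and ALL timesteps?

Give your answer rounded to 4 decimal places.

Answer: 3.6562

Derivation:
Step 0: x=[5.0000 10.0000 14.0000 14.0000] v=[0.0000 0.0000 0.0000 0.0000]
Step 1: x=[5.5000 9.5000 12.0000 15.0000] v=[1.0000 -1.0000 -4.0000 2.0000]
Step 2: x=[6.0000 8.2500 10.2500 16.2500] v=[1.0000 -2.5000 -3.5000 2.5000]
Step 3: x=[5.6250 6.8750 10.5000 17.0000] v=[-0.7500 -2.7500 0.5000 1.5000]
Step 4: x=[3.8750 6.6875 12.1875 17.1250] v=[-3.5000 -0.3750 3.3750 0.2500]
Step 5: x=[1.5313 7.8438 13.5938 17.0156] v=[-4.6875 2.3125 2.8125 -0.2188]
Step 6: x=[0.3438 8.7188 13.8360 17.0508] v=[-2.3750 1.7500 0.4843 0.0703]
Step 7: x=[1.3438 7.9649 13.1270 17.2823] v=[2.0000 -1.5078 -1.4181 0.4629]
Max displacement = 3.6562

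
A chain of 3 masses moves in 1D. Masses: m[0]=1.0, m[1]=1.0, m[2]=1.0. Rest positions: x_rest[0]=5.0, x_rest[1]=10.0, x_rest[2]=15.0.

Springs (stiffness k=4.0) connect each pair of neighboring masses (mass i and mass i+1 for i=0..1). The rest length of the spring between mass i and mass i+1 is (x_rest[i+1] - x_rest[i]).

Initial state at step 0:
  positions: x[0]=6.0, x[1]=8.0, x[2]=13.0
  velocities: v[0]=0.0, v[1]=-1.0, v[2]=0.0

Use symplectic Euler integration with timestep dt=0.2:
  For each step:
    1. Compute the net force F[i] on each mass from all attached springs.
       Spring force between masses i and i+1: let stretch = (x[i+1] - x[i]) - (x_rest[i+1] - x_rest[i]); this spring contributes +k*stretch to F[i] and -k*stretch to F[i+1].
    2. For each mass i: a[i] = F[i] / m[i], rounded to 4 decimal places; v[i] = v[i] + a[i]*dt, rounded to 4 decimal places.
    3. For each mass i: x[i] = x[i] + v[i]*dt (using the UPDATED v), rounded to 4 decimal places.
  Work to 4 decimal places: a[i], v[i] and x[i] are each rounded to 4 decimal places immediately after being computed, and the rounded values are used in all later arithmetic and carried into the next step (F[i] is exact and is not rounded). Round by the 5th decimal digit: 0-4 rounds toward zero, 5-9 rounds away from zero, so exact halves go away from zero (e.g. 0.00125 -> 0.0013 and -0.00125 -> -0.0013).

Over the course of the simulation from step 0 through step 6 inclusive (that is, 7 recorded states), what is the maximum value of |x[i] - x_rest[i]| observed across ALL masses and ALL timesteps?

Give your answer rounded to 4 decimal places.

Step 0: x=[6.0000 8.0000 13.0000] v=[0.0000 -1.0000 0.0000]
Step 1: x=[5.5200 8.2800 13.0000] v=[-2.4000 1.4000 0.0000]
Step 2: x=[4.6816 8.8736 13.0448] v=[-4.1920 2.9680 0.2240]
Step 3: x=[3.7139 9.4639 13.2222] v=[-4.8384 2.9514 0.8870]
Step 4: x=[2.8662 9.7355 13.5983] v=[-4.2384 1.3580 1.8804]
Step 5: x=[2.3176 9.5261 14.1563] v=[-2.7430 -1.0472 2.7902]
Step 6: x=[2.1224 8.9041 14.7735] v=[-0.9762 -3.1098 3.0860]
Max displacement = 2.8776

Answer: 2.8776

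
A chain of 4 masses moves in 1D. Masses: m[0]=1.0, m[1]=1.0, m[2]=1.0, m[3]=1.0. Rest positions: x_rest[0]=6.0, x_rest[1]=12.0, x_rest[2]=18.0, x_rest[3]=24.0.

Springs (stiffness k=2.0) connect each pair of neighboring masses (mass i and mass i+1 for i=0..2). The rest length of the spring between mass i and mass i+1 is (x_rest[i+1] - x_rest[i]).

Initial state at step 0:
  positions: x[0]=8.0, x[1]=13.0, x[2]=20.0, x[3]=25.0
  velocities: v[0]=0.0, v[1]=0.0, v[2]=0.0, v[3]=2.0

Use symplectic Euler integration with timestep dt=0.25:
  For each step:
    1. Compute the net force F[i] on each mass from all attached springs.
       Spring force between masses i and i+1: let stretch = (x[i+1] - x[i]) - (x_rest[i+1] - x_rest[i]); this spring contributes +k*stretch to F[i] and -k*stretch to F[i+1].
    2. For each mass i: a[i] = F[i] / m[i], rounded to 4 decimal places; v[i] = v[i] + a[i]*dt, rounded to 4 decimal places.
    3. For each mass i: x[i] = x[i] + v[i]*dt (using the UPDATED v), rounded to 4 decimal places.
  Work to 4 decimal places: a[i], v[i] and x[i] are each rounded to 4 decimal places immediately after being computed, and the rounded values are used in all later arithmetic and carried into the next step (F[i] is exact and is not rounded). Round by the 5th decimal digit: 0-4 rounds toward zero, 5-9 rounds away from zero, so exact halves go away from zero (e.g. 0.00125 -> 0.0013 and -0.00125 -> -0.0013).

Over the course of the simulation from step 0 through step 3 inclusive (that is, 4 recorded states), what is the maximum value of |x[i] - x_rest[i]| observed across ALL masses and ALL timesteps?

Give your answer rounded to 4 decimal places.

Answer: 2.8008

Derivation:
Step 0: x=[8.0000 13.0000 20.0000 25.0000] v=[0.0000 0.0000 0.0000 2.0000]
Step 1: x=[7.8750 13.2500 19.7500 25.6250] v=[-0.5000 1.0000 -1.0000 2.5000]
Step 2: x=[7.6719 13.6406 19.4219 26.2656] v=[-0.8125 1.5625 -1.3125 2.5625]
Step 3: x=[7.4649 14.0078 19.2266 26.8008] v=[-0.8282 1.4688 -0.7813 2.1407]
Max displacement = 2.8008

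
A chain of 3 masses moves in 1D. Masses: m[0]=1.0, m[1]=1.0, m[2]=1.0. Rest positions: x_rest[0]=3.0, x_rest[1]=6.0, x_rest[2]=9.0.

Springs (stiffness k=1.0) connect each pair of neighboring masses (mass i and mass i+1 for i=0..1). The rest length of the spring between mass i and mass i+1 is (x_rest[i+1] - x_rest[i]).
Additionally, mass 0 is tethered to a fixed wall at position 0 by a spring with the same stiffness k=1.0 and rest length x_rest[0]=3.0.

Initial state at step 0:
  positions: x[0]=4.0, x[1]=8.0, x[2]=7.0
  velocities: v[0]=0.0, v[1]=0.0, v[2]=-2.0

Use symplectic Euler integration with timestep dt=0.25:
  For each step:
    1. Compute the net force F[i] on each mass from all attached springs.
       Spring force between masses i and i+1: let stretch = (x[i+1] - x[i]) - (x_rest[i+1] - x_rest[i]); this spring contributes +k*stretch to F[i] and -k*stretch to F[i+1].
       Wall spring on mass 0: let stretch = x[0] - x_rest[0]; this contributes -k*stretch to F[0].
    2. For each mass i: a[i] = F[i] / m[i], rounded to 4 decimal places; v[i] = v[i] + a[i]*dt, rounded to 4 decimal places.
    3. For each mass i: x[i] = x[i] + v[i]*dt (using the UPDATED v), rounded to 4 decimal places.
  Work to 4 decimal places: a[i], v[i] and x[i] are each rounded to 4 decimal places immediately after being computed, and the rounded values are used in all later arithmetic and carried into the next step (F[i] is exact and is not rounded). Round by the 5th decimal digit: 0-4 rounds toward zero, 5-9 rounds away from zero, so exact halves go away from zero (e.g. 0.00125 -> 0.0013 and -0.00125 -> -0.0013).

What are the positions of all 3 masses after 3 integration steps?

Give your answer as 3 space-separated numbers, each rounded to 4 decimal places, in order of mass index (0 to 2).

Step 0: x=[4.0000 8.0000 7.0000] v=[0.0000 0.0000 -2.0000]
Step 1: x=[4.0000 7.6875 6.7500] v=[0.0000 -1.2500 -1.0000]
Step 2: x=[3.9805 7.0859 6.7461] v=[-0.0781 -2.4063 -0.0156]
Step 3: x=[3.9063 6.2690 6.9510] v=[-0.2969 -3.2676 0.8194]

Answer: 3.9063 6.2690 6.9510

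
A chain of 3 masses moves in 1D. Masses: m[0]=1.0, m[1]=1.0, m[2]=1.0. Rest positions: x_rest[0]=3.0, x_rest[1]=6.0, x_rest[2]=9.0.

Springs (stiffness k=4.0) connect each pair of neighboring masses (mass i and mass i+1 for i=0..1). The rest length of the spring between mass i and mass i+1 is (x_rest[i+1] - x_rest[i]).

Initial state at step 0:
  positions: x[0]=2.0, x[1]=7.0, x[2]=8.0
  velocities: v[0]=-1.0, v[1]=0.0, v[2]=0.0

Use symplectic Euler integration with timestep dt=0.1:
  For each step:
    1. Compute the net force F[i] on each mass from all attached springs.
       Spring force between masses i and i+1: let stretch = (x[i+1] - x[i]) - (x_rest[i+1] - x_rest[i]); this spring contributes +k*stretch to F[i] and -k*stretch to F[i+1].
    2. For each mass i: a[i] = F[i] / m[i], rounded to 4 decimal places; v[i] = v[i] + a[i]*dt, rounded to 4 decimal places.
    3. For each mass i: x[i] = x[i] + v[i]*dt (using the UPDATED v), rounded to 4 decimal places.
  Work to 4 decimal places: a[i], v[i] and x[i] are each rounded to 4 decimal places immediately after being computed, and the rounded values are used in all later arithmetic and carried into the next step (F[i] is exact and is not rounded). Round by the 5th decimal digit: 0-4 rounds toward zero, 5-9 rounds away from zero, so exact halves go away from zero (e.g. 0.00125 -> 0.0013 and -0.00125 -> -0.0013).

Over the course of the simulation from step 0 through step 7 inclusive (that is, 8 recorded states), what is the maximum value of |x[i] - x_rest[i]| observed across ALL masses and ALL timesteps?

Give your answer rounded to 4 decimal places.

Answer: 1.6711

Derivation:
Step 0: x=[2.0000 7.0000 8.0000] v=[-1.0000 0.0000 0.0000]
Step 1: x=[1.9800 6.8400 8.0800] v=[-0.2000 -1.6000 0.8000]
Step 2: x=[2.0344 6.5352 8.2304] v=[0.5440 -3.0480 1.5040]
Step 3: x=[2.1488 6.1182 8.4330] v=[1.1443 -4.1702 2.0259]
Step 4: x=[2.3020 5.6350 8.6630] v=[1.5321 -4.8320 2.3000]
Step 5: x=[2.4685 5.1396 8.8919] v=[1.6653 -4.9540 2.2888]
Step 6: x=[2.6219 4.6875 9.0907] v=[1.5337 -4.5215 1.9879]
Step 7: x=[2.7379 4.3289 9.2334] v=[1.1599 -3.5865 1.4266]
Max displacement = 1.6711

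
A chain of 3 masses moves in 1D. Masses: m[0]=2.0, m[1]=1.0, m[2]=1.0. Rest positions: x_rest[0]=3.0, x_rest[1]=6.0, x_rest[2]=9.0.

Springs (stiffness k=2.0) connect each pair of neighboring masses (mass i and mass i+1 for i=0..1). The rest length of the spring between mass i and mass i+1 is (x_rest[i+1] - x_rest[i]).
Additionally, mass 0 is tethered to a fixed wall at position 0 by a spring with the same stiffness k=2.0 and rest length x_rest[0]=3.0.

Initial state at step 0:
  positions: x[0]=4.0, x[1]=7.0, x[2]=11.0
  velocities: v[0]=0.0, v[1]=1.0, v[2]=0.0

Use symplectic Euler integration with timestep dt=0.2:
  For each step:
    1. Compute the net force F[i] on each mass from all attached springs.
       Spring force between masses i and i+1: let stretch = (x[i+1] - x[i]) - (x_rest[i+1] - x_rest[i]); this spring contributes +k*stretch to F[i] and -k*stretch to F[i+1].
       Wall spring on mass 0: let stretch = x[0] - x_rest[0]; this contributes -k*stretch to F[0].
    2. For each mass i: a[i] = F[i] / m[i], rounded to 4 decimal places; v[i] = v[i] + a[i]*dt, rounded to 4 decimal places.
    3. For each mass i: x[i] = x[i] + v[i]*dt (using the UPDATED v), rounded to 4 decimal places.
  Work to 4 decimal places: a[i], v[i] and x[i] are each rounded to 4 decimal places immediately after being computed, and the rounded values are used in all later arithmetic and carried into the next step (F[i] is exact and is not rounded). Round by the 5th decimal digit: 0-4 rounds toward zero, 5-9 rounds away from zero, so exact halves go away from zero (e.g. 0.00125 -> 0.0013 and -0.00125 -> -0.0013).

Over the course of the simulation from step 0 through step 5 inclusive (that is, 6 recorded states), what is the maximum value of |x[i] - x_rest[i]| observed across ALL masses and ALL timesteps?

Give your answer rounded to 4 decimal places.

Step 0: x=[4.0000 7.0000 11.0000] v=[0.0000 1.0000 0.0000]
Step 1: x=[3.9600 7.2800 10.9200] v=[-0.2000 1.4000 -0.4000]
Step 2: x=[3.8944 7.5856 10.7888] v=[-0.3280 1.5280 -0.6560]
Step 3: x=[3.8207 7.8522 10.6413] v=[-0.3686 1.3328 -0.7373]
Step 4: x=[3.7554 8.0194 10.5107] v=[-0.3264 0.8358 -0.6529]
Step 5: x=[3.7105 8.0447 10.4208] v=[-0.2247 0.1267 -0.4494]
Max displacement = 2.0447

Answer: 2.0447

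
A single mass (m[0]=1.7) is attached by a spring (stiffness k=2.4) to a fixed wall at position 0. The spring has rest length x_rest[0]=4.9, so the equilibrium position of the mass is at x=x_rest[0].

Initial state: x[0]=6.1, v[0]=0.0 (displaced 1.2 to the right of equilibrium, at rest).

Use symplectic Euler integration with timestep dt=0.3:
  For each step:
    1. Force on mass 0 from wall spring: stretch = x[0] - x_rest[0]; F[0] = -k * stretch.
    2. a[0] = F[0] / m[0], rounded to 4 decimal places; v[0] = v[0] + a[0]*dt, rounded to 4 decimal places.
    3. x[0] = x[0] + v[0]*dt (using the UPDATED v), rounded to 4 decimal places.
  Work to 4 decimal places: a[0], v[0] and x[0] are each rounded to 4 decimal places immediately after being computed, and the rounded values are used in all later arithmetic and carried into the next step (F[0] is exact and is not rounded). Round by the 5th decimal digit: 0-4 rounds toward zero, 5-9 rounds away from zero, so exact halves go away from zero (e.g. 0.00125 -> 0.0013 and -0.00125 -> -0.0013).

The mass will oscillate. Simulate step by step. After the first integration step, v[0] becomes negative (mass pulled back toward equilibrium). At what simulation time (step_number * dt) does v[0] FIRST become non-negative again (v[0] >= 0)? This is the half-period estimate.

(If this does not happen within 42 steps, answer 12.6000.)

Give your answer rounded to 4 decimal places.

Answer: 2.7000

Derivation:
Step 0: x=[6.1000] v=[0.0000]
Step 1: x=[5.9475] v=[-0.5082]
Step 2: x=[5.6620] v=[-0.9518]
Step 3: x=[5.2797] v=[-1.2745]
Step 4: x=[4.8491] v=[-1.4353]
Step 5: x=[4.4250] v=[-1.4137]
Step 6: x=[4.0613] v=[-1.2125]
Step 7: x=[3.8041] v=[-0.8573]
Step 8: x=[3.6862] v=[-0.3931]
Step 9: x=[3.7225] v=[0.1210]
First v>=0 after going negative at step 9, time=2.7000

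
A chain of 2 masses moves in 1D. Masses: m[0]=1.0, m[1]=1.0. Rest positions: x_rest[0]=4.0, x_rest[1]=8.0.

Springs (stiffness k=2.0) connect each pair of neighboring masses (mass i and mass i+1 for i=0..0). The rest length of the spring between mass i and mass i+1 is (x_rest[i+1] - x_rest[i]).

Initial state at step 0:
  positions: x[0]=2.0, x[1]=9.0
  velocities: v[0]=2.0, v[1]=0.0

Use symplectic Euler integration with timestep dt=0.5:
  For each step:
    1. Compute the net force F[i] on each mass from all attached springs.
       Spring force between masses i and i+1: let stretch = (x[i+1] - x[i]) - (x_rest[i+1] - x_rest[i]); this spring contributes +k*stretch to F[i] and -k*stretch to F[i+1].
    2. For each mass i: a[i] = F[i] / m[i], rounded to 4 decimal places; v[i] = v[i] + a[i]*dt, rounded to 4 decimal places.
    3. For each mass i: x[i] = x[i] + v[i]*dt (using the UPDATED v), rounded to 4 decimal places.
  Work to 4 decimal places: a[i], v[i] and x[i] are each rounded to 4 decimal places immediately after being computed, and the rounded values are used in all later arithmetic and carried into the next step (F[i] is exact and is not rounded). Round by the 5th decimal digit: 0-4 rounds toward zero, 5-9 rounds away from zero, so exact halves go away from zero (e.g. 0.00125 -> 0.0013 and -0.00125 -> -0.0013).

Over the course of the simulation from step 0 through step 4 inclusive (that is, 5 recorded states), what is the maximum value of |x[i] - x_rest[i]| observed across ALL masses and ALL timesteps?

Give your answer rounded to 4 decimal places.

Answer: 2.5000

Derivation:
Step 0: x=[2.0000 9.0000] v=[2.0000 0.0000]
Step 1: x=[4.5000 7.5000] v=[5.0000 -3.0000]
Step 2: x=[6.5000 6.5000] v=[4.0000 -2.0000]
Step 3: x=[6.5000 7.5000] v=[0.0000 2.0000]
Step 4: x=[5.0000 10.0000] v=[-3.0000 5.0000]
Max displacement = 2.5000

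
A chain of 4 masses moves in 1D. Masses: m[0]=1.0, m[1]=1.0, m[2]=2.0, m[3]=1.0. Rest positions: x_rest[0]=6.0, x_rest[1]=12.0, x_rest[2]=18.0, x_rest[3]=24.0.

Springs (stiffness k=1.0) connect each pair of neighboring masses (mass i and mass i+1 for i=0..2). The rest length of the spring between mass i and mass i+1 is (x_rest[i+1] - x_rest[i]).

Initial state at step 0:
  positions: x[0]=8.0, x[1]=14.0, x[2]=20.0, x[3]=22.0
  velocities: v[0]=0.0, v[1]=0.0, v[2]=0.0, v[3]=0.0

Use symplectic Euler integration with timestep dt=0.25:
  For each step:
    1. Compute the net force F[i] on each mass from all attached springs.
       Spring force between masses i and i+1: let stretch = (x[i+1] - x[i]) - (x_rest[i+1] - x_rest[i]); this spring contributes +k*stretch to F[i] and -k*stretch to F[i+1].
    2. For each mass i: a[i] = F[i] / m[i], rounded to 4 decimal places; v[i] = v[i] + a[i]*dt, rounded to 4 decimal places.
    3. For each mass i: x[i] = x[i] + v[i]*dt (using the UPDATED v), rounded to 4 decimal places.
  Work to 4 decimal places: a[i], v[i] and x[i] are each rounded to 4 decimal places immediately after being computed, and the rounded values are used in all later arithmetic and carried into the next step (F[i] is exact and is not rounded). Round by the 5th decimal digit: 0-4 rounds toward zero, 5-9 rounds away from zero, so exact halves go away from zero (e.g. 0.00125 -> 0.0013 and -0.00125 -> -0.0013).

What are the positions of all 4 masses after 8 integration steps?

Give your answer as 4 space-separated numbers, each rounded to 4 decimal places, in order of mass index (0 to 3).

Step 0: x=[8.0000 14.0000 20.0000 22.0000] v=[0.0000 0.0000 0.0000 0.0000]
Step 1: x=[8.0000 14.0000 19.8750 22.2500] v=[0.0000 0.0000 -0.5000 1.0000]
Step 2: x=[8.0000 13.9922 19.6406 22.7266] v=[0.0000 -0.0313 -0.9375 1.9063]
Step 3: x=[7.9995 13.9629 19.3262 23.3853] v=[-0.0020 -0.1173 -1.2578 2.6348]
Step 4: x=[7.9967 13.8961 18.9710 24.1653] v=[-0.0112 -0.2673 -1.4208 3.1200]
Step 5: x=[7.9876 13.7778 18.6195 24.9957] v=[-0.0364 -0.4734 -1.4059 3.3214]
Step 6: x=[7.9654 13.6002 18.3160 25.8026] v=[-0.0889 -0.7105 -1.2141 3.2274]
Step 7: x=[7.9204 13.3651 18.0991 26.5166] v=[-0.1802 -0.9403 -0.8678 2.8558]
Step 8: x=[7.8407 13.0856 17.9973 27.0795] v=[-0.3190 -1.1180 -0.4074 2.2514]

Answer: 7.8407 13.0856 17.9973 27.0795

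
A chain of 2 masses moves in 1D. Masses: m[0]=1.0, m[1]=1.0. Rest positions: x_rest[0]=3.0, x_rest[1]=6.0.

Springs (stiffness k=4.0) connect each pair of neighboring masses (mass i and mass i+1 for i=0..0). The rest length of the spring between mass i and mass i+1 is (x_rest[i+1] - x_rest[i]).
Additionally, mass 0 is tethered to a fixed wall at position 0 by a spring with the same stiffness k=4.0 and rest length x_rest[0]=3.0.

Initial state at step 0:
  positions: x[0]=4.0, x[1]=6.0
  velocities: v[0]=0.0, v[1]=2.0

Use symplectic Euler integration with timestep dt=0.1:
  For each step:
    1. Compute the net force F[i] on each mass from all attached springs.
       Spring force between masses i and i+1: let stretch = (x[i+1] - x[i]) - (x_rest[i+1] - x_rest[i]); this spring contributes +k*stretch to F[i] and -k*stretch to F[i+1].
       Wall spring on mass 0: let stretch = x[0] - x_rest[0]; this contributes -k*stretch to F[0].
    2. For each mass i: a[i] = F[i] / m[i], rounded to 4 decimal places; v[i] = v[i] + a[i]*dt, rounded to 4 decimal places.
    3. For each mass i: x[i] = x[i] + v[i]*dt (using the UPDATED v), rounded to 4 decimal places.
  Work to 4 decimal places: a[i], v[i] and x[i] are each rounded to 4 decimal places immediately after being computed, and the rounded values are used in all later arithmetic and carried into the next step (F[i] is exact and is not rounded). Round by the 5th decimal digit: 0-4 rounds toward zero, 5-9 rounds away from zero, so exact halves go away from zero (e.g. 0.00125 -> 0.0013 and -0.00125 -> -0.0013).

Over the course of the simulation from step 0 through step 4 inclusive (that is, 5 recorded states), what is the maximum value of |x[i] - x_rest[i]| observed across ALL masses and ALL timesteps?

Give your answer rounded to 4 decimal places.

Answer: 1.0554

Derivation:
Step 0: x=[4.0000 6.0000] v=[0.0000 2.0000]
Step 1: x=[3.9200 6.2400] v=[-0.8000 2.4000]
Step 2: x=[3.7760 6.5072] v=[-1.4400 2.6720]
Step 3: x=[3.5902 6.7852] v=[-1.8579 2.7795]
Step 4: x=[3.3886 7.0554] v=[-2.0160 2.7015]
Max displacement = 1.0554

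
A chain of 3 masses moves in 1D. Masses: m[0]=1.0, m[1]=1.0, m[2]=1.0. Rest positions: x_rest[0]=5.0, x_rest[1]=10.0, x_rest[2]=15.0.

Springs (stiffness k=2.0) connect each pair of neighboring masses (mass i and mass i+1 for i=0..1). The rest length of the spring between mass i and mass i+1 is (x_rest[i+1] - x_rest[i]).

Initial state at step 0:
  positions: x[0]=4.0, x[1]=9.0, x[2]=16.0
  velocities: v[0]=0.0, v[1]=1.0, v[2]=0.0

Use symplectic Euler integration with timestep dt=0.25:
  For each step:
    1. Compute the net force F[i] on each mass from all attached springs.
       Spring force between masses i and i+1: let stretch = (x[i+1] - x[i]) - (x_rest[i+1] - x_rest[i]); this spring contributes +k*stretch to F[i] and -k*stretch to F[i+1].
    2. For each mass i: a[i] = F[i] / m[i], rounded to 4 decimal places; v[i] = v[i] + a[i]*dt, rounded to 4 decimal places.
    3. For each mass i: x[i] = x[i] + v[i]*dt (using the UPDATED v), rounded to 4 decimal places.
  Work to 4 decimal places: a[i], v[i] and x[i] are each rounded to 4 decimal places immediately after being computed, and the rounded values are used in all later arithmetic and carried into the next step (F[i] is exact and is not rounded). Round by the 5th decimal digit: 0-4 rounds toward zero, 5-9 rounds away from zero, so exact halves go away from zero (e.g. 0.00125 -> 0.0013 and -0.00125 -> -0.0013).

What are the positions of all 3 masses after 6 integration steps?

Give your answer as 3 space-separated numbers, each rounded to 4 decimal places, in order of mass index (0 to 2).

Answer: 5.7147 10.4403 14.3454

Derivation:
Step 0: x=[4.0000 9.0000 16.0000] v=[0.0000 1.0000 0.0000]
Step 1: x=[4.0000 9.5000 15.7500] v=[0.0000 2.0000 -1.0000]
Step 2: x=[4.0625 10.0938 15.3438] v=[0.2500 2.3750 -1.6250]
Step 3: x=[4.2539 10.5899 14.9063] v=[0.7657 1.9844 -1.7500]
Step 4: x=[4.6123 10.8336 14.5543] v=[1.4337 0.9746 -1.4082]
Step 5: x=[5.1234 10.7647 14.3622] v=[2.0444 -0.2757 -0.7686]
Step 6: x=[5.7147 10.4403 14.3454] v=[2.3651 -1.2976 -0.0674]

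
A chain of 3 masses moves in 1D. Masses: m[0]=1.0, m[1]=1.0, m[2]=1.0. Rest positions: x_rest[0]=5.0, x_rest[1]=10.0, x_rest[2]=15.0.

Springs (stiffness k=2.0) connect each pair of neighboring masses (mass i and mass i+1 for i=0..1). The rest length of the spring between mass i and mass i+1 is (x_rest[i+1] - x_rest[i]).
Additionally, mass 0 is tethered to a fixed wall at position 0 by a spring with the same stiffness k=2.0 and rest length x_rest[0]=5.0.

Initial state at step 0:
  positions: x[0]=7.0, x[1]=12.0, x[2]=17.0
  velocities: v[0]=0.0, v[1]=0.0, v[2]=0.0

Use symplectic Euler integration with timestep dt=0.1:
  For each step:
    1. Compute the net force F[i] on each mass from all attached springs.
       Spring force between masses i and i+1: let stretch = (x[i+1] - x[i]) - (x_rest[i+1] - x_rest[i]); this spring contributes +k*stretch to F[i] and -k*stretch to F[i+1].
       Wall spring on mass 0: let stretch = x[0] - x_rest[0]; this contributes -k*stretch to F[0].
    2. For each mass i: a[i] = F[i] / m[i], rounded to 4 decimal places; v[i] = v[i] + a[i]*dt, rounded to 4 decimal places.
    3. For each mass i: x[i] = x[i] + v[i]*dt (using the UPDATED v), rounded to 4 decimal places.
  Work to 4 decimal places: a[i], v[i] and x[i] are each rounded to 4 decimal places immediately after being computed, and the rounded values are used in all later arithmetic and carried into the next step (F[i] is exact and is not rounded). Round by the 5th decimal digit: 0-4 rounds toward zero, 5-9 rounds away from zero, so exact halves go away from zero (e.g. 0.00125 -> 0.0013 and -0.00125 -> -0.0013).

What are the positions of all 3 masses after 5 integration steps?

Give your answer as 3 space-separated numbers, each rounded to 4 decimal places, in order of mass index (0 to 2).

Step 0: x=[7.0000 12.0000 17.0000] v=[0.0000 0.0000 0.0000]
Step 1: x=[6.9600 12.0000 17.0000] v=[-0.4000 0.0000 0.0000]
Step 2: x=[6.8816 11.9992 17.0000] v=[-0.7840 -0.0080 0.0000]
Step 3: x=[6.7679 11.9961 17.0000] v=[-1.1368 -0.0314 -0.0002]
Step 4: x=[6.6234 11.9885 16.9999] v=[-1.4447 -0.0763 -0.0010]
Step 5: x=[6.4538 11.9738 16.9996] v=[-1.6964 -0.1470 -0.0033]

Answer: 6.4538 11.9738 16.9996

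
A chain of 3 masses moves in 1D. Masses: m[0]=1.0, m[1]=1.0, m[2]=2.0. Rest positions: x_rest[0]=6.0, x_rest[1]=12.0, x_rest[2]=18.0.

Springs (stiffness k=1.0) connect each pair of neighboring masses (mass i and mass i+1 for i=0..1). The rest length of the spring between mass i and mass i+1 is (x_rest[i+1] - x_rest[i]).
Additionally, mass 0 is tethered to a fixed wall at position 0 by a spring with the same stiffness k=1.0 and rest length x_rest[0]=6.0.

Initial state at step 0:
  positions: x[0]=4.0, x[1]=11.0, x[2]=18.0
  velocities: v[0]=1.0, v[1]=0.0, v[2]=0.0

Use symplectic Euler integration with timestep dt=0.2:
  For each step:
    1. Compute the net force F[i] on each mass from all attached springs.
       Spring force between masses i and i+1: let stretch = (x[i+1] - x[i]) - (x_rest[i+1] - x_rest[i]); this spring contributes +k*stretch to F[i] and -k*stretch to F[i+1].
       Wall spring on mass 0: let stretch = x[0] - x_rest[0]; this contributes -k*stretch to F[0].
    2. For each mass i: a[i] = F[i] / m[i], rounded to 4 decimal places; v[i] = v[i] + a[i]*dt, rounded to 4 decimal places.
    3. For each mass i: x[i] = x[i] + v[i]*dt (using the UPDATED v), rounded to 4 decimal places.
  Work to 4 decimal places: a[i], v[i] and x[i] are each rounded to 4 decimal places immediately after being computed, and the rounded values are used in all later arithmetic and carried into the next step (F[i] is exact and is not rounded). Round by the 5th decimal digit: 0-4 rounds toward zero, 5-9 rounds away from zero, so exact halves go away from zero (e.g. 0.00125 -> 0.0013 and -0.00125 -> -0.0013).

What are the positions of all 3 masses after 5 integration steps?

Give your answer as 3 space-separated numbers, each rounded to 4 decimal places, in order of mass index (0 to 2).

Answer: 6.2012 11.2560 17.7190

Derivation:
Step 0: x=[4.0000 11.0000 18.0000] v=[1.0000 0.0000 0.0000]
Step 1: x=[4.3200 11.0000 17.9800] v=[1.6000 0.0000 -0.1000]
Step 2: x=[4.7344 11.0120 17.9404] v=[2.0720 0.0600 -0.1980]
Step 3: x=[5.2105 11.0500 17.8822] v=[2.3806 0.1902 -0.2908]
Step 4: x=[5.7118 11.1277 17.8074] v=[2.5064 0.3887 -0.3740]
Step 5: x=[6.2012 11.2560 17.7190] v=[2.4472 0.6415 -0.4420]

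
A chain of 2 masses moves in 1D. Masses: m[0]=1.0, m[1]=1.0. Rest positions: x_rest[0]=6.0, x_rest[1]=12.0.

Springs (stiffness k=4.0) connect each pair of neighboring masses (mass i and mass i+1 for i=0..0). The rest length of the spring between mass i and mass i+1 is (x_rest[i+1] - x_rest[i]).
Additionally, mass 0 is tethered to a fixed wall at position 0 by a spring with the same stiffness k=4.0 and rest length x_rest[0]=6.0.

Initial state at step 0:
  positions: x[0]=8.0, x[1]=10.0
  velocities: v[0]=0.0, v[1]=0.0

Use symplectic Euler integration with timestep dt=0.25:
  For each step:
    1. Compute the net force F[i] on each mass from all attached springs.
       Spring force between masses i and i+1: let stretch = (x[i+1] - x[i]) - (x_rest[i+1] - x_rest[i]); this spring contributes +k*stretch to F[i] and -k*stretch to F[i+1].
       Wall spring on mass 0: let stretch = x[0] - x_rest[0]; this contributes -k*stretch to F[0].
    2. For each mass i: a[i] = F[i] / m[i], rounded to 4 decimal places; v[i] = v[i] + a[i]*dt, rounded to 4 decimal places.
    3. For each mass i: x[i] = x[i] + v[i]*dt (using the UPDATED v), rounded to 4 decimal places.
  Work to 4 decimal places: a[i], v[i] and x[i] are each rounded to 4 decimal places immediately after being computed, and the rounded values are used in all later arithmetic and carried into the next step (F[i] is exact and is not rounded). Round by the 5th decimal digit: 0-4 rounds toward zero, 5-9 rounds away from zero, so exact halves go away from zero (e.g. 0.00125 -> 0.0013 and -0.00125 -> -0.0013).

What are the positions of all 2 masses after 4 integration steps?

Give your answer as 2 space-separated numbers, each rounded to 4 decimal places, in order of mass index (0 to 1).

Step 0: x=[8.0000 10.0000] v=[0.0000 0.0000]
Step 1: x=[6.5000 11.0000] v=[-6.0000 4.0000]
Step 2: x=[4.5000 12.3750] v=[-8.0000 5.5000]
Step 3: x=[3.3438 13.2813] v=[-4.6250 3.6250]
Step 4: x=[3.8360 13.2032] v=[1.9687 -0.3125]

Answer: 3.8360 13.2032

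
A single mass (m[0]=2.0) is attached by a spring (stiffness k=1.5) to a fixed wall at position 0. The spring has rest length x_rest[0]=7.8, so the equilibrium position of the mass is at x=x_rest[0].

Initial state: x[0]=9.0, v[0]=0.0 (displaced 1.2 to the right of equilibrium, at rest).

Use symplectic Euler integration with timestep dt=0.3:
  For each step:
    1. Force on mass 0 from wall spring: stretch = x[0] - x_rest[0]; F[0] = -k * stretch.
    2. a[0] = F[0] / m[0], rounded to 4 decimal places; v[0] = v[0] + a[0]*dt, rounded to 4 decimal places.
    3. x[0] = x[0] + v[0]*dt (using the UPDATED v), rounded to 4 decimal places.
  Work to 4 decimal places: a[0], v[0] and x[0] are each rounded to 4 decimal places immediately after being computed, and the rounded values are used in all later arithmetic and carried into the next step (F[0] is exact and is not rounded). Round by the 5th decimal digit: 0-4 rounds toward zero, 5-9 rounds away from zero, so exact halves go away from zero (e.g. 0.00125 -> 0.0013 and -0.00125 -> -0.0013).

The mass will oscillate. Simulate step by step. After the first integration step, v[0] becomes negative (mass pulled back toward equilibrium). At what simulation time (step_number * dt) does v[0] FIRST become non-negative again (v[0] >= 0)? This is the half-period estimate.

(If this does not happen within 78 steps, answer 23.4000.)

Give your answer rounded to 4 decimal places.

Answer: 3.9000

Derivation:
Step 0: x=[9.0000] v=[0.0000]
Step 1: x=[8.9190] v=[-0.2700]
Step 2: x=[8.7625] v=[-0.5218]
Step 3: x=[8.5410] v=[-0.7384]
Step 4: x=[8.2695] v=[-0.9051]
Step 5: x=[7.9663] v=[-1.0107]
Step 6: x=[7.6519] v=[-1.0481]
Step 7: x=[7.3475] v=[-1.0148]
Step 8: x=[7.0736] v=[-0.9130]
Step 9: x=[6.8487] v=[-0.7496]
Step 10: x=[6.6880] v=[-0.5356]
Step 11: x=[6.6024] v=[-0.2854]
Step 12: x=[6.5976] v=[-0.0159]
Step 13: x=[6.6740] v=[0.2546]
First v>=0 after going negative at step 13, time=3.9000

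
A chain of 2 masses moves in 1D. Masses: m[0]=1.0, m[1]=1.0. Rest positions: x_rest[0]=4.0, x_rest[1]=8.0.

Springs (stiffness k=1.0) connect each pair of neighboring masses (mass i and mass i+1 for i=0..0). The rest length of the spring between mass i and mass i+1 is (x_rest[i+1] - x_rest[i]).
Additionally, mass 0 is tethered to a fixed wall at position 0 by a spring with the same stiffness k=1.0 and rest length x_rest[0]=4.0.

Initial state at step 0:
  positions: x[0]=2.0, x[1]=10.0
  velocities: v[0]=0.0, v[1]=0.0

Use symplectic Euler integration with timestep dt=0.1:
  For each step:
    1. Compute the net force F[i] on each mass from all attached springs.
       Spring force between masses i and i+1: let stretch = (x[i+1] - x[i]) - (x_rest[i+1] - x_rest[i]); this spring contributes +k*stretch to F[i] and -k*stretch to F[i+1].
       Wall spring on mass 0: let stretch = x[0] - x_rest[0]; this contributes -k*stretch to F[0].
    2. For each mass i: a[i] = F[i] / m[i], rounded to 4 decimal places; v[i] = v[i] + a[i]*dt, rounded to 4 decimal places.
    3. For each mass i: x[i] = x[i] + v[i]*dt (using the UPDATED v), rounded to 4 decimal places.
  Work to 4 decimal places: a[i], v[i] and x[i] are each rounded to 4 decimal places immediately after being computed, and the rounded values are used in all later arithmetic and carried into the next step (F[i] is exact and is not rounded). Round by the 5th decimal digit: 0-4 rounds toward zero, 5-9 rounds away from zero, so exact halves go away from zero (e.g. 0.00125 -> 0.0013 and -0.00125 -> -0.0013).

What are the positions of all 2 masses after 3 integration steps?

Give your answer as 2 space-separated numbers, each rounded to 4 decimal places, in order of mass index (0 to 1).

Step 0: x=[2.0000 10.0000] v=[0.0000 0.0000]
Step 1: x=[2.0600 9.9600] v=[0.6000 -0.4000]
Step 2: x=[2.1784 9.8810] v=[1.1840 -0.7900]
Step 3: x=[2.3520 9.7650] v=[1.7364 -1.1603]

Answer: 2.3520 9.7650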